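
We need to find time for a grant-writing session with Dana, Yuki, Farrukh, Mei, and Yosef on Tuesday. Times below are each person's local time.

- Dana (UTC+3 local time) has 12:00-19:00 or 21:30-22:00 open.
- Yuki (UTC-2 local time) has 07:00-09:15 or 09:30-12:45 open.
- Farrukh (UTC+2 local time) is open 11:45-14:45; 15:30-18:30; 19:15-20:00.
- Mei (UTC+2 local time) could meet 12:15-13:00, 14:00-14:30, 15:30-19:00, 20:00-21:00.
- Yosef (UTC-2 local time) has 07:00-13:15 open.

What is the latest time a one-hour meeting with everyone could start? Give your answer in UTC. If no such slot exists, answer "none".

13:45

Dana in UTC: 09:00-16:00, 18:30-19:00 (subtract 3h to convert from UTC+3).
Yuki in UTC: 09:00-11:15, 11:30-14:45 (add 2h to convert from UTC-2).
Farrukh in UTC: 09:45-12:45, 13:30-16:30, 17:15-18:00 (subtract 2h to convert from UTC+2).
Mei in UTC: 10:15-11:00, 12:00-12:30, 13:30-17:00, 18:00-19:00 (subtract 2h to convert from UTC+2).
Yosef in UTC: 09:00-15:15 (add 2h to convert from UTC-2).
Dana ∩ Yuki: 09:00-11:15, 11:30-14:45.
Dana ∩ Yuki ∩ Farrukh: 09:45-11:15, 11:30-12:45, 13:30-14:45.
Dana ∩ Yuki ∩ Farrukh ∩ Mei: 10:15-11:00, 12:00-12:30, 13:30-14:45.
Dana ∩ Yuki ∩ Farrukh ∩ Mei ∩ Yosef: 10:15-11:00, 12:00-12:30, 13:30-14:45.
The last common window of at least 60 minutes is 13:30-14:45; a 60-minute meeting can start as late as 13:45 and still end by 14:45.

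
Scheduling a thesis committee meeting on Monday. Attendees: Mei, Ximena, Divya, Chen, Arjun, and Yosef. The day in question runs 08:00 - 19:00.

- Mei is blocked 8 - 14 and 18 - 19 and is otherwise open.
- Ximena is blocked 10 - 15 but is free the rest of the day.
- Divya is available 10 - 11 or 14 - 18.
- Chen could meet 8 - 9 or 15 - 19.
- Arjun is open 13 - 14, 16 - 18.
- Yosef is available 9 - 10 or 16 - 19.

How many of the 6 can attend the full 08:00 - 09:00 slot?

Mei free: 14:00-18:00 (invert busy blocks within the working day).
Ximena free: 08:00-10:00, 15:00-19:00 (invert busy blocks within the working day).
Divya free: 10:00-11:00, 14:00-18:00.
Chen free: 08:00-09:00, 15:00-19:00.
Arjun free: 13:00-14:00, 16:00-18:00.
Yosef free: 09:00-10:00, 16:00-19:00.
Ximena and Chen can make the full 08:00-09:00 slot — that's 2.

2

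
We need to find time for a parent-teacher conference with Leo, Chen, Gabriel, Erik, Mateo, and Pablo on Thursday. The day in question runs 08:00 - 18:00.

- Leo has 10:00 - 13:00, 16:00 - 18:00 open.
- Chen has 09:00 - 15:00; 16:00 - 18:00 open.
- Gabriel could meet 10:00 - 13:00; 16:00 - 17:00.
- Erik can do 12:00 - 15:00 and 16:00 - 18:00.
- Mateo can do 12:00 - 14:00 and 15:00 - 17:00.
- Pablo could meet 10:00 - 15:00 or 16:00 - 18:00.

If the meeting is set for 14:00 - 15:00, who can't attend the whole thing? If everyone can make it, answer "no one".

Leo: not fully free for 14:00-15:00. Chen: free for 14:00-15:00. Gabriel: not fully free for 14:00-15:00. Erik: free for 14:00-15:00. Mateo: not fully free for 14:00-15:00. Pablo: free for 14:00-15:00.

Gabriel, Leo, Mateo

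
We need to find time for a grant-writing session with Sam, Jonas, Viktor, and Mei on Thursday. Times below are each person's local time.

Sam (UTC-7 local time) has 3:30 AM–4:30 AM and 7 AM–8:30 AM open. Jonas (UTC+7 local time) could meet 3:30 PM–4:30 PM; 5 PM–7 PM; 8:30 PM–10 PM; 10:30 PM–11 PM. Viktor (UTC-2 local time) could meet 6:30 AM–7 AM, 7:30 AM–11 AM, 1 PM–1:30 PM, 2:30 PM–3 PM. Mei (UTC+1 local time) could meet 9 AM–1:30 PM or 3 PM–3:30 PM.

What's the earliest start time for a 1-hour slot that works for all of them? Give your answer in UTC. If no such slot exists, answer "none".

10:30

Sam in UTC: 10:30-11:30, 14:00-15:30 (add 7h to convert from UTC-7).
Jonas in UTC: 08:30-09:30, 10:00-12:00, 13:30-15:00, 15:30-16:00 (subtract 7h to convert from UTC+7).
Viktor in UTC: 08:30-09:00, 09:30-13:00, 15:00-15:30, 16:30-17:00 (add 2h to convert from UTC-2).
Mei in UTC: 08:00-12:30, 14:00-14:30 (subtract 1h to convert from UTC+1).
Sam ∩ Jonas: 10:30-11:30, 14:00-15:00.
Sam ∩ Jonas ∩ Viktor: 10:30-11:30.
Sam ∩ Jonas ∩ Viktor ∩ Mei: 10:30-11:30.
The first common window of at least 60 minutes is 10:30-11:30, so the earliest start is 10:30.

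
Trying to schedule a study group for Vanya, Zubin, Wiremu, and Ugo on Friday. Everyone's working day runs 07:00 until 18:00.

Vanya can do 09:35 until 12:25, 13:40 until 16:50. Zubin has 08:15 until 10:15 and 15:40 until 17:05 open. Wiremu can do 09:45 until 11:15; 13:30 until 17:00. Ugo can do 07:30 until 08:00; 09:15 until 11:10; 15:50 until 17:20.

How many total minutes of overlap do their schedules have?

90

Vanya ∩ Zubin: 09:35-10:15, 15:40-16:50.
Vanya ∩ Zubin ∩ Wiremu: 09:45-10:15, 15:40-16:50.
Vanya ∩ Zubin ∩ Wiremu ∩ Ugo: 09:45-10:15, 15:50-16:50.
So the common availability across everyone is 09:45-10:15, 15:50-16:50.
Summing the common windows: 30 + 60 = 90 minutes.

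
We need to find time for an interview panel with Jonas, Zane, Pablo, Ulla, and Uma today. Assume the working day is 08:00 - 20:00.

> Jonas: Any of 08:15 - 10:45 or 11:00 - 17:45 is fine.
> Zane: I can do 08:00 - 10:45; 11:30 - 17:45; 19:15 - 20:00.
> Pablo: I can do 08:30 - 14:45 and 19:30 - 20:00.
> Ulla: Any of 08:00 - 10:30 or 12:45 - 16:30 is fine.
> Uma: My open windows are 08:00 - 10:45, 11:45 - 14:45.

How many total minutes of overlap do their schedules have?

240

Jonas ∩ Zane: 08:15-10:45, 11:30-17:45.
Jonas ∩ Zane ∩ Pablo: 08:30-10:45, 11:30-14:45.
Jonas ∩ Zane ∩ Pablo ∩ Ulla: 08:30-10:30, 12:45-14:45.
Jonas ∩ Zane ∩ Pablo ∩ Ulla ∩ Uma: 08:30-10:30, 12:45-14:45.
So the common availability across everyone is 08:30-10:30, 12:45-14:45.
Summing the common windows: 120 + 120 = 240 minutes.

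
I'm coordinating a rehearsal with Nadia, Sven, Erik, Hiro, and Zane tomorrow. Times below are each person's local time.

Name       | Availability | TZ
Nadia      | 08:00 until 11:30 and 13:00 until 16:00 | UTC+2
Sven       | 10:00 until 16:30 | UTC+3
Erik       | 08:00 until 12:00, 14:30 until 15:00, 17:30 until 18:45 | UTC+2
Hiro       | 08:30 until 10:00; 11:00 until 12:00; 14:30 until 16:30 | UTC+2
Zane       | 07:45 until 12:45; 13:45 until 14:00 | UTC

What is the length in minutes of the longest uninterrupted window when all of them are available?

30

Nadia in UTC: 06:00-09:30, 11:00-14:00 (subtract 2h to convert from UTC+2).
Sven in UTC: 07:00-13:30 (subtract 3h to convert from UTC+3).
Erik in UTC: 06:00-10:00, 12:30-13:00, 15:30-16:45 (subtract 2h to convert from UTC+2).
Hiro in UTC: 06:30-08:00, 09:00-10:00, 12:30-14:30 (subtract 2h to convert from UTC+2).
Zane in UTC: 07:45-12:45, 13:45-14:00.
Nadia ∩ Sven: 07:00-09:30, 11:00-13:30.
Nadia ∩ Sven ∩ Erik: 07:00-09:30, 12:30-13:00.
Nadia ∩ Sven ∩ Erik ∩ Hiro: 07:00-08:00, 09:00-09:30, 12:30-13:00.
Nadia ∩ Sven ∩ Erik ∩ Hiro ∩ Zane: 07:45-08:00, 09:00-09:30, 12:30-12:45.
The longest is 09:00-09:30 at 30 minutes.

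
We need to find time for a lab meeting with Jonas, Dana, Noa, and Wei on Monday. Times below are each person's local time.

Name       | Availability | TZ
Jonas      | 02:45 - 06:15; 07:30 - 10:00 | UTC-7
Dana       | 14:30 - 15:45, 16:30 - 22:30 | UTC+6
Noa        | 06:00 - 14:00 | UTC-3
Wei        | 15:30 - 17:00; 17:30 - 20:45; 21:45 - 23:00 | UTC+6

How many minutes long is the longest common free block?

Jonas in UTC: 09:45-13:15, 14:30-17:00 (add 7h to convert from UTC-7).
Dana in UTC: 08:30-09:45, 10:30-16:30 (subtract 6h to convert from UTC+6).
Noa in UTC: 09:00-17:00 (add 3h to convert from UTC-3).
Wei in UTC: 09:30-11:00, 11:30-14:45, 15:45-17:00 (subtract 6h to convert from UTC+6).
Jonas ∩ Dana: 10:30-13:15, 14:30-16:30.
Jonas ∩ Dana ∩ Noa: 10:30-13:15, 14:30-16:30.
Jonas ∩ Dana ∩ Noa ∩ Wei: 10:30-11:00, 11:30-13:15, 14:30-14:45, 15:45-16:30.
The longest is 11:30-13:15 at 105 minutes.

105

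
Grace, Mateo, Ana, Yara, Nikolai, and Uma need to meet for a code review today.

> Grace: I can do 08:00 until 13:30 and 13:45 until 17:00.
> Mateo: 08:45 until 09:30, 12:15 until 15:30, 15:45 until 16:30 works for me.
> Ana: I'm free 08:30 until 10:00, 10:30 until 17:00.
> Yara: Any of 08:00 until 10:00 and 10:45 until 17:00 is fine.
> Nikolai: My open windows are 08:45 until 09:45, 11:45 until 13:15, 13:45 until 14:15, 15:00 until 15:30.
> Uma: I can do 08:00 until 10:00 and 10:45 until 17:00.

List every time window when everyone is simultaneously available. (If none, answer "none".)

Grace ∩ Mateo: 08:45-09:30, 12:15-13:30, 13:45-15:30, 15:45-16:30.
Grace ∩ Mateo ∩ Ana: 08:45-09:30, 12:15-13:30, 13:45-15:30, 15:45-16:30.
Grace ∩ Mateo ∩ Ana ∩ Yara: 08:45-09:30, 12:15-13:30, 13:45-15:30, 15:45-16:30.
Grace ∩ Mateo ∩ Ana ∩ Yara ∩ Nikolai: 08:45-09:30, 12:15-13:15, 13:45-14:15, 15:00-15:30.
Grace ∩ Mateo ∩ Ana ∩ Yara ∩ Nikolai ∩ Uma: 08:45-09:30, 12:15-13:15, 13:45-14:15, 15:00-15:30.

08:45-09:30, 12:15-13:15, 13:45-14:15, 15:00-15:30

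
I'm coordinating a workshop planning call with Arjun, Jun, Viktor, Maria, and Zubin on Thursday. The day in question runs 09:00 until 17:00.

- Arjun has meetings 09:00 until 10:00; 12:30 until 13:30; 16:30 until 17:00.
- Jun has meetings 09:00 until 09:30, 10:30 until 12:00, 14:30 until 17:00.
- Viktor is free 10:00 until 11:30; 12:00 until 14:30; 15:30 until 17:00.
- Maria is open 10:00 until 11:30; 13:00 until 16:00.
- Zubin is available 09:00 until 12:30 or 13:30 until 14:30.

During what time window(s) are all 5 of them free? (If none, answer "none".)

10:00-10:30, 13:30-14:30

Arjun free: 10:00-12:30, 13:30-16:30 (invert busy blocks within the working day).
Jun free: 09:30-10:30, 12:00-14:30 (invert busy blocks within the working day).
Viktor free: 10:00-11:30, 12:00-14:30, 15:30-17:00.
Maria free: 10:00-11:30, 13:00-16:00.
Zubin free: 09:00-12:30, 13:30-14:30.
Arjun ∩ Jun: 10:00-10:30, 12:00-12:30, 13:30-14:30.
Arjun ∩ Jun ∩ Viktor: 10:00-10:30, 12:00-12:30, 13:30-14:30.
Arjun ∩ Jun ∩ Viktor ∩ Maria: 10:00-10:30, 13:30-14:30.
Arjun ∩ Jun ∩ Viktor ∩ Maria ∩ Zubin: 10:00-10:30, 13:30-14:30.
So the common availability across everyone is 10:00-10:30, 13:30-14:30.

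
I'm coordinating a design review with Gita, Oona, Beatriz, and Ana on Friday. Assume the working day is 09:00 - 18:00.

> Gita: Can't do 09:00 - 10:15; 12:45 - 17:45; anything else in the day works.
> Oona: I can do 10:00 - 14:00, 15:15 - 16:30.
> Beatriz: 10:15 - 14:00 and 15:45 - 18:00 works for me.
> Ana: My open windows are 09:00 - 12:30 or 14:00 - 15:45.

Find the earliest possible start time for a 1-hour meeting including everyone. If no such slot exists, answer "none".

Gita free: 10:15-12:45, 17:45-18:00 (invert busy blocks within the working day).
Oona free: 10:00-14:00, 15:15-16:30.
Beatriz free: 10:15-14:00, 15:45-18:00.
Ana free: 09:00-12:30, 14:00-15:45.
Gita ∩ Oona: 10:15-12:45.
Gita ∩ Oona ∩ Beatriz: 10:15-12:45.
Gita ∩ Oona ∩ Beatriz ∩ Ana: 10:15-12:30.
The first common window of at least 60 minutes is 10:15-12:30, so the earliest start is 10:15.

10:15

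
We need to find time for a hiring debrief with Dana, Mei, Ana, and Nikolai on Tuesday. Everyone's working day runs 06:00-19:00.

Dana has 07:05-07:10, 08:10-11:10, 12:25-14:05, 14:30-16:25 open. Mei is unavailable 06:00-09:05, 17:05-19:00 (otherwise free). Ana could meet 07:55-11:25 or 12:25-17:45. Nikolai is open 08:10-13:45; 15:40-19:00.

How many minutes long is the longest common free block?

Dana free: 07:05-07:10, 08:10-11:10, 12:25-14:05, 14:30-16:25.
Mei free: 09:05-17:05 (invert busy blocks within the working day).
Ana free: 07:55-11:25, 12:25-17:45.
Nikolai free: 08:10-13:45, 15:40-19:00.
Dana ∩ Mei: 09:05-11:10, 12:25-14:05, 14:30-16:25.
Dana ∩ Mei ∩ Ana: 09:05-11:10, 12:25-14:05, 14:30-16:25.
Dana ∩ Mei ∩ Ana ∩ Nikolai: 09:05-11:10, 12:25-13:45, 15:40-16:25.
The longest is 09:05-11:10 at 125 minutes.

125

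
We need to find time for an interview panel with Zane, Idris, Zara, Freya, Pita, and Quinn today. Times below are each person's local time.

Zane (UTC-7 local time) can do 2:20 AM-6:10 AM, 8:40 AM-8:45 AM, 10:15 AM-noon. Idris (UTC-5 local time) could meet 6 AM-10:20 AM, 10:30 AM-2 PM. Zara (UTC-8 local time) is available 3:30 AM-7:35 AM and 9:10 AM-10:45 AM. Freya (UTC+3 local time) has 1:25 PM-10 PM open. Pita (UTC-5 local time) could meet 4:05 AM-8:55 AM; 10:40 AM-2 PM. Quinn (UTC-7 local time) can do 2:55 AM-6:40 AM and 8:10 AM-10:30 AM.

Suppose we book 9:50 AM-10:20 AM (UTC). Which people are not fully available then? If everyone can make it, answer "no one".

Freya, Idris, Quinn, Zara

Zane in UTC: 09:20-13:10, 15:40-15:45, 17:15-19:00 (add 7h to convert from UTC-7).
Idris in UTC: 11:00-15:20, 15:30-19:00 (add 5h to convert from UTC-5).
Zara in UTC: 11:30-15:35, 17:10-18:45 (add 8h to convert from UTC-8).
Freya in UTC: 10:25-19:00 (subtract 3h to convert from UTC+3).
Pita in UTC: 09:05-13:55, 15:40-19:00 (add 5h to convert from UTC-5).
Quinn in UTC: 09:55-13:40, 15:10-17:30 (add 7h to convert from UTC-7).
Zane: free for 09:50-10:20. Idris: not fully free for 09:50-10:20. Zara: not fully free for 09:50-10:20. Freya: not fully free for 09:50-10:20. Pita: free for 09:50-10:20. Quinn: not fully free for 09:50-10:20.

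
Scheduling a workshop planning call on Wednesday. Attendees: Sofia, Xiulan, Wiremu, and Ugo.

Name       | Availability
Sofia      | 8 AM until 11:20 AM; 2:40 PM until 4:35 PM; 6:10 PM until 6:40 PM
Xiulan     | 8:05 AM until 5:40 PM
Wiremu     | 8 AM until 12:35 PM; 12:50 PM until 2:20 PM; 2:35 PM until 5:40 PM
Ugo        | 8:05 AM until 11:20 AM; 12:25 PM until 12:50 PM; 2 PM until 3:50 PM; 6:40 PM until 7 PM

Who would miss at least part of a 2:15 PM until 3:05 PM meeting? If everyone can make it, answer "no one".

Sofia: not fully free for 14:15-15:05. Xiulan: free for 14:15-15:05. Wiremu: not fully free for 14:15-15:05. Ugo: free for 14:15-15:05.

Sofia, Wiremu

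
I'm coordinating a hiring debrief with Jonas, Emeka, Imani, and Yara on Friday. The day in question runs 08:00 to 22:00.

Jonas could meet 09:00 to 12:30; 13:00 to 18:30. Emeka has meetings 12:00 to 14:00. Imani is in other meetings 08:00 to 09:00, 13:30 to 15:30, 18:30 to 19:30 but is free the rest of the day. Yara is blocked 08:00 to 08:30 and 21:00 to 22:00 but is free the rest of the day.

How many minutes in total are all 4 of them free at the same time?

360

Jonas free: 09:00-12:30, 13:00-18:30.
Emeka free: 08:00-12:00, 14:00-22:00 (invert busy blocks within the working day).
Imani free: 09:00-13:30, 15:30-18:30, 19:30-22:00 (invert busy blocks within the working day).
Yara free: 08:30-21:00 (invert busy blocks within the working day).
Jonas ∩ Emeka: 09:00-12:00, 14:00-18:30.
Jonas ∩ Emeka ∩ Imani: 09:00-12:00, 15:30-18:30.
Jonas ∩ Emeka ∩ Imani ∩ Yara: 09:00-12:00, 15:30-18:30.
So the common availability across everyone is 09:00-12:00, 15:30-18:30.
Summing the common windows: 180 + 180 = 360 minutes.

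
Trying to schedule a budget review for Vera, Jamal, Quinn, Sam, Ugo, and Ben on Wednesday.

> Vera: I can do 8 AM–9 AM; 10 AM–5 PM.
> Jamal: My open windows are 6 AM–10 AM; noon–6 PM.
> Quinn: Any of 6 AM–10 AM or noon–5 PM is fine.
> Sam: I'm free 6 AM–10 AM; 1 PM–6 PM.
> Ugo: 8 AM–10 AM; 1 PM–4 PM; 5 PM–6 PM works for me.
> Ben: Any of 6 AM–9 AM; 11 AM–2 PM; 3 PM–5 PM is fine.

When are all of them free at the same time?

Vera ∩ Jamal: 08:00-09:00, 12:00-17:00.
Vera ∩ Jamal ∩ Quinn: 08:00-09:00, 12:00-17:00.
Vera ∩ Jamal ∩ Quinn ∩ Sam: 08:00-09:00, 13:00-17:00.
Vera ∩ Jamal ∩ Quinn ∩ Sam ∩ Ugo: 08:00-09:00, 13:00-16:00.
Vera ∩ Jamal ∩ Quinn ∩ Sam ∩ Ugo ∩ Ben: 08:00-09:00, 13:00-14:00, 15:00-16:00.

08:00-09:00, 13:00-14:00, 15:00-16:00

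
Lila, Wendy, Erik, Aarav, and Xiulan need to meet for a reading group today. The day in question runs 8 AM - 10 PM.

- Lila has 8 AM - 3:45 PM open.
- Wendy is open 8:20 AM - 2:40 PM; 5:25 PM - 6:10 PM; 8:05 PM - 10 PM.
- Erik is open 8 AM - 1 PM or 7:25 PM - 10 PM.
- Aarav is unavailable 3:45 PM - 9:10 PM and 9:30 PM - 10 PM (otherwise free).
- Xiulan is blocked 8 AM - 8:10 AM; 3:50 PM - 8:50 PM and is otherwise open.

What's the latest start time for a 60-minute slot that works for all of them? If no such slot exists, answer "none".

Lila free: 08:00-15:45.
Wendy free: 08:20-14:40, 17:25-18:10, 20:05-22:00.
Erik free: 08:00-13:00, 19:25-22:00.
Aarav free: 08:00-15:45, 21:10-21:30 (invert busy blocks within the working day).
Xiulan free: 08:10-15:50, 20:50-22:00 (invert busy blocks within the working day).
Lila ∩ Wendy: 08:20-14:40.
Lila ∩ Wendy ∩ Erik: 08:20-13:00.
Lila ∩ Wendy ∩ Erik ∩ Aarav: 08:20-13:00.
Lila ∩ Wendy ∩ Erik ∩ Aarav ∩ Xiulan: 08:20-13:00.
The last common window of at least 60 minutes is 08:20-13:00; a 60-minute meeting can start as late as 12:00 and still end by 13:00.

12:00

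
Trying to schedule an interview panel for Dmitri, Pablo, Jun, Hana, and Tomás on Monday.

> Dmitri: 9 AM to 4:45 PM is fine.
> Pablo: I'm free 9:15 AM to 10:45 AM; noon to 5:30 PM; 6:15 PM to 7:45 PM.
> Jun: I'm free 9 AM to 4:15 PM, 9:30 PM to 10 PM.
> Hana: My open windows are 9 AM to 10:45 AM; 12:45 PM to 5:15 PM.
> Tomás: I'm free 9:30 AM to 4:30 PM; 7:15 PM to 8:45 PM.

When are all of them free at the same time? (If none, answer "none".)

09:30-10:45, 12:45-16:15

Dmitri ∩ Pablo: 09:15-10:45, 12:00-16:45.
Dmitri ∩ Pablo ∩ Jun: 09:15-10:45, 12:00-16:15.
Dmitri ∩ Pablo ∩ Jun ∩ Hana: 09:15-10:45, 12:45-16:15.
Dmitri ∩ Pablo ∩ Jun ∩ Hana ∩ Tomás: 09:30-10:45, 12:45-16:15.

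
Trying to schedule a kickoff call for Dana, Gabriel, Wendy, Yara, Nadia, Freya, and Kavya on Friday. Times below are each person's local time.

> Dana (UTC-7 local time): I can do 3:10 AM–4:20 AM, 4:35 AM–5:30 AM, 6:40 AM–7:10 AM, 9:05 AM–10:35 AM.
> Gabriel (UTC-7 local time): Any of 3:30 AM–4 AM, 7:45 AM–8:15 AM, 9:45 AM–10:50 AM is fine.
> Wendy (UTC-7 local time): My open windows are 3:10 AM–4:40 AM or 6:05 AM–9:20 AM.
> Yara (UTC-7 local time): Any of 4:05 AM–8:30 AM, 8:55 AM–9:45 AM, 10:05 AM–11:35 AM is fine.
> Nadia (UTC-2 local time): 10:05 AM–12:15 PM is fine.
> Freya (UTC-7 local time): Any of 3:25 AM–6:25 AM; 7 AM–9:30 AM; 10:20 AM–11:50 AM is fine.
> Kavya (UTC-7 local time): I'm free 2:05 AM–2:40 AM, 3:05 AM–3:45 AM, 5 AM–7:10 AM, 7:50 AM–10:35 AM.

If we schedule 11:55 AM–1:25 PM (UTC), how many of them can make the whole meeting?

Dana in UTC: 10:10-11:20, 11:35-12:30, 13:40-14:10, 16:05-17:35 (add 7h to convert from UTC-7).
Gabriel in UTC: 10:30-11:00, 14:45-15:15, 16:45-17:50 (add 7h to convert from UTC-7).
Wendy in UTC: 10:10-11:40, 13:05-16:20 (add 7h to convert from UTC-7).
Yara in UTC: 11:05-15:30, 15:55-16:45, 17:05-18:35 (add 7h to convert from UTC-7).
Nadia in UTC: 12:05-14:15 (add 2h to convert from UTC-2).
Freya in UTC: 10:25-13:25, 14:00-16:30, 17:20-18:50 (add 7h to convert from UTC-7).
Kavya in UTC: 09:05-09:40, 10:05-10:45, 12:00-14:10, 14:50-17:35 (add 7h to convert from UTC-7).
Yara and Freya can make the full 11:55-13:25 slot — that's 2.

2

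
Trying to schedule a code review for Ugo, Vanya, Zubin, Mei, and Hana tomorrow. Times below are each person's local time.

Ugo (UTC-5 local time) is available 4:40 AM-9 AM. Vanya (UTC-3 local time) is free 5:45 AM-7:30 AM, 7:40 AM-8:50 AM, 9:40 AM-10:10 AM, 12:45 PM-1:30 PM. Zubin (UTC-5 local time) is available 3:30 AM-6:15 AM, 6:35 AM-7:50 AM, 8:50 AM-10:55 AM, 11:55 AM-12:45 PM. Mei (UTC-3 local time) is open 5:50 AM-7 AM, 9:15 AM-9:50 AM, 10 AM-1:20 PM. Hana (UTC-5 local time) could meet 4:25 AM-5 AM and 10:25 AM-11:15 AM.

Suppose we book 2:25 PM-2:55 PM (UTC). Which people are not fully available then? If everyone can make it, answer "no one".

Ugo in UTC: 09:40-14:00 (add 5h to convert from UTC-5).
Vanya in UTC: 08:45-10:30, 10:40-11:50, 12:40-13:10, 15:45-16:30 (add 3h to convert from UTC-3).
Zubin in UTC: 08:30-11:15, 11:35-12:50, 13:50-15:55, 16:55-17:45 (add 5h to convert from UTC-5).
Mei in UTC: 08:50-10:00, 12:15-12:50, 13:00-16:20 (add 3h to convert from UTC-3).
Hana in UTC: 09:25-10:00, 15:25-16:15 (add 5h to convert from UTC-5).
Ugo: not fully free for 14:25-14:55. Vanya: not fully free for 14:25-14:55. Zubin: free for 14:25-14:55. Mei: free for 14:25-14:55. Hana: not fully free for 14:25-14:55.

Hana, Ugo, Vanya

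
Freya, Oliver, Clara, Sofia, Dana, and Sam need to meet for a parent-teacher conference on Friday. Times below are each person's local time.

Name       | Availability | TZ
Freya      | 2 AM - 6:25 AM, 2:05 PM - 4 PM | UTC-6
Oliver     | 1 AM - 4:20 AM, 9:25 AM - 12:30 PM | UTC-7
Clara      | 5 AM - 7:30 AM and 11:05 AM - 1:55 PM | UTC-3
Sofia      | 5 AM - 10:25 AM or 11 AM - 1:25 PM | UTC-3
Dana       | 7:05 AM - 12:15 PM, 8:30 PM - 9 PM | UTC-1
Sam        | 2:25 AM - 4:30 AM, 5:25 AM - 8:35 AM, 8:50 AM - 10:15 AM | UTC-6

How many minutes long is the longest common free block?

125

Freya in UTC: 08:00-12:25, 20:05-22:00 (add 6h to convert from UTC-6).
Oliver in UTC: 08:00-11:20, 16:25-19:30 (add 7h to convert from UTC-7).
Clara in UTC: 08:00-10:30, 14:05-16:55 (add 3h to convert from UTC-3).
Sofia in UTC: 08:00-13:25, 14:00-16:25 (add 3h to convert from UTC-3).
Dana in UTC: 08:05-13:15, 21:30-22:00 (add 1h to convert from UTC-1).
Sam in UTC: 08:25-10:30, 11:25-14:35, 14:50-16:15 (add 6h to convert from UTC-6).
Freya ∩ Oliver: 08:00-11:20.
Freya ∩ Oliver ∩ Clara: 08:00-10:30.
Freya ∩ Oliver ∩ Clara ∩ Sofia: 08:00-10:30.
Freya ∩ Oliver ∩ Clara ∩ Sofia ∩ Dana: 08:05-10:30.
Freya ∩ Oliver ∩ Clara ∩ Sofia ∩ Dana ∩ Sam: 08:25-10:30.
The longest is 08:25-10:30 at 125 minutes.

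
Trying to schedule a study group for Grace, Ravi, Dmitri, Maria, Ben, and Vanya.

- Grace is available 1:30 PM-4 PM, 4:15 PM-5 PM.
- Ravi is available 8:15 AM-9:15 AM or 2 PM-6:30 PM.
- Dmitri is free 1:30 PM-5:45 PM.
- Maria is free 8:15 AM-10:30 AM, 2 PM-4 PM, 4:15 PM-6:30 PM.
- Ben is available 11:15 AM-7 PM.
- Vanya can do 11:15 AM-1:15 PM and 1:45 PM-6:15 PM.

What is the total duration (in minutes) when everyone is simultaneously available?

165

Grace ∩ Ravi: 14:00-16:00, 16:15-17:00.
Grace ∩ Ravi ∩ Dmitri: 14:00-16:00, 16:15-17:00.
Grace ∩ Ravi ∩ Dmitri ∩ Maria: 14:00-16:00, 16:15-17:00.
Grace ∩ Ravi ∩ Dmitri ∩ Maria ∩ Ben: 14:00-16:00, 16:15-17:00.
Grace ∩ Ravi ∩ Dmitri ∩ Maria ∩ Ben ∩ Vanya: 14:00-16:00, 16:15-17:00.
So the common availability across everyone is 14:00-16:00, 16:15-17:00.
Summing the common windows: 120 + 45 = 165 minutes.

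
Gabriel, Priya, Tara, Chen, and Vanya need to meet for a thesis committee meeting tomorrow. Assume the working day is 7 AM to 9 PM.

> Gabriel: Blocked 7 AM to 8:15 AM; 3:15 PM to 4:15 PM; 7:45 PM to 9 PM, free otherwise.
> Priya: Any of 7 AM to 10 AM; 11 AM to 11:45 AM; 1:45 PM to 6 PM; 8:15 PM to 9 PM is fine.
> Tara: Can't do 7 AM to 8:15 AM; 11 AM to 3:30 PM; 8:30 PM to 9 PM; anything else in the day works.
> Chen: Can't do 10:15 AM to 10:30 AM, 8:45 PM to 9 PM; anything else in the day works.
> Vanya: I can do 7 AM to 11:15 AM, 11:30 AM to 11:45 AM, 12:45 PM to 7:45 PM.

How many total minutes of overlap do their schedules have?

210

Gabriel free: 08:15-15:15, 16:15-19:45 (invert busy blocks within the working day).
Priya free: 07:00-10:00, 11:00-11:45, 13:45-18:00, 20:15-21:00.
Tara free: 08:15-11:00, 15:30-20:30 (invert busy blocks within the working day).
Chen free: 07:00-10:15, 10:30-20:45 (invert busy blocks within the working day).
Vanya free: 07:00-11:15, 11:30-11:45, 12:45-19:45.
Gabriel ∩ Priya: 08:15-10:00, 11:00-11:45, 13:45-15:15, 16:15-18:00.
Gabriel ∩ Priya ∩ Tara: 08:15-10:00, 16:15-18:00.
Gabriel ∩ Priya ∩ Tara ∩ Chen: 08:15-10:00, 16:15-18:00.
Gabriel ∩ Priya ∩ Tara ∩ Chen ∩ Vanya: 08:15-10:00, 16:15-18:00.
Summing the common windows: 105 + 105 = 210 minutes.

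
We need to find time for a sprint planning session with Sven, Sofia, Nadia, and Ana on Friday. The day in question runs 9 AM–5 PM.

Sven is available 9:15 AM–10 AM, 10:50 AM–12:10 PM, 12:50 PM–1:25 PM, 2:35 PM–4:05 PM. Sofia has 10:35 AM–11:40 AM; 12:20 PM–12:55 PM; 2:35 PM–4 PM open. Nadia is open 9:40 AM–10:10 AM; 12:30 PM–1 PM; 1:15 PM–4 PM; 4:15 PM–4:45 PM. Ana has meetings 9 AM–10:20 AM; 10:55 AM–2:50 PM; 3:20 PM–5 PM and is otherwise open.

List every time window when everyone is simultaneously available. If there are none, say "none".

Sven free: 09:15-10:00, 10:50-12:10, 12:50-13:25, 14:35-16:05.
Sofia free: 10:35-11:40, 12:20-12:55, 14:35-16:00.
Nadia free: 09:40-10:10, 12:30-13:00, 13:15-16:00, 16:15-16:45.
Ana free: 10:20-10:55, 14:50-15:20 (invert busy blocks within the working day).
Sven ∩ Sofia: 10:50-11:40, 12:50-12:55, 14:35-16:00.
Sven ∩ Sofia ∩ Nadia: 12:50-12:55, 14:35-16:00.
Sven ∩ Sofia ∩ Nadia ∩ Ana: 14:50-15:20.
So the common availability across everyone is 14:50-15:20.

14:50-15:20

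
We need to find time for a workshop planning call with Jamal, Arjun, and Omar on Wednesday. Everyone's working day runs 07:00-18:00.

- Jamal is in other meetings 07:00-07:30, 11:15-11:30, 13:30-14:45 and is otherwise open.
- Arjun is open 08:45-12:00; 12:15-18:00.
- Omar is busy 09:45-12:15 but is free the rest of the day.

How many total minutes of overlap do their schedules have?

Jamal free: 07:30-11:15, 11:30-13:30, 14:45-18:00 (invert busy blocks within the working day).
Arjun free: 08:45-12:00, 12:15-18:00.
Omar free: 07:00-09:45, 12:15-18:00 (invert busy blocks within the working day).
Jamal ∩ Arjun: 08:45-11:15, 11:30-12:00, 12:15-13:30, 14:45-18:00.
Jamal ∩ Arjun ∩ Omar: 08:45-09:45, 12:15-13:30, 14:45-18:00.
Summing the common windows: 60 + 75 + 195 = 330 minutes.

330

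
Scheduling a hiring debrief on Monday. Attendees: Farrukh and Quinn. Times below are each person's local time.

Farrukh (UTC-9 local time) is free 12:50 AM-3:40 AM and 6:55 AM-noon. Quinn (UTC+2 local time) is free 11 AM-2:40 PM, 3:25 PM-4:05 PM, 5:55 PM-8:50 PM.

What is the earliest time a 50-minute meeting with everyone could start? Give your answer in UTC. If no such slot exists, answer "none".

Farrukh in UTC: 09:50-12:40, 15:55-21:00 (add 9h to convert from UTC-9).
Quinn in UTC: 09:00-12:40, 13:25-14:05, 15:55-18:50 (subtract 2h to convert from UTC+2).
Farrukh ∩ Quinn: 09:50-12:40, 15:55-18:50.
The first common window of at least 50 minutes is 09:50-12:40, so the earliest start is 09:50.

09:50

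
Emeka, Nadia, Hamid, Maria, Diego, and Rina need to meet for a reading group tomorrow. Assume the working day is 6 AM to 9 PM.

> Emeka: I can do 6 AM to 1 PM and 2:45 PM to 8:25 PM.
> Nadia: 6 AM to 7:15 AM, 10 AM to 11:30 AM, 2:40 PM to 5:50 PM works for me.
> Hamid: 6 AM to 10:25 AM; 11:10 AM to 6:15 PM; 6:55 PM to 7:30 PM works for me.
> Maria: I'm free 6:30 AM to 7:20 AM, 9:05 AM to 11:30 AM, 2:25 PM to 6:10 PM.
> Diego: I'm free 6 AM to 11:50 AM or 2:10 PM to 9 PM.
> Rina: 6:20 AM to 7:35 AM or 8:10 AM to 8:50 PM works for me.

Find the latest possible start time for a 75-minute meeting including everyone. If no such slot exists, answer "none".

Emeka ∩ Nadia: 06:00-07:15, 10:00-11:30, 14:45-17:50.
Emeka ∩ Nadia ∩ Hamid: 06:00-07:15, 10:00-10:25, 11:10-11:30, 14:45-17:50.
Emeka ∩ Nadia ∩ Hamid ∩ Maria: 06:30-07:15, 10:00-10:25, 11:10-11:30, 14:45-17:50.
Emeka ∩ Nadia ∩ Hamid ∩ Maria ∩ Diego: 06:30-07:15, 10:00-10:25, 11:10-11:30, 14:45-17:50.
Emeka ∩ Nadia ∩ Hamid ∩ Maria ∩ Diego ∩ Rina: 06:30-07:15, 10:00-10:25, 11:10-11:30, 14:45-17:50.
The last common window of at least 75 minutes is 14:45-17:50; a 75-minute meeting can start as late as 16:35 and still end by 17:50.

16:35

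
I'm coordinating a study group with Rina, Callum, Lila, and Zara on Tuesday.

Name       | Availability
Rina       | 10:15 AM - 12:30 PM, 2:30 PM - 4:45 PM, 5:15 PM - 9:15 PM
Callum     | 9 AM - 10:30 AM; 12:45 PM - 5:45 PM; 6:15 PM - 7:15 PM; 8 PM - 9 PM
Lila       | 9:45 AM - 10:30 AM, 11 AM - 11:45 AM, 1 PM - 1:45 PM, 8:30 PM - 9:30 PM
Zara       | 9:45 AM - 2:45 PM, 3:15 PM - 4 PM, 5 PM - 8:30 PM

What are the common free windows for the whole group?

10:15-10:30

Rina ∩ Callum: 10:15-10:30, 14:30-16:45, 17:15-17:45, 18:15-19:15, 20:00-21:00.
Rina ∩ Callum ∩ Lila: 10:15-10:30, 20:30-21:00.
Rina ∩ Callum ∩ Lila ∩ Zara: 10:15-10:30.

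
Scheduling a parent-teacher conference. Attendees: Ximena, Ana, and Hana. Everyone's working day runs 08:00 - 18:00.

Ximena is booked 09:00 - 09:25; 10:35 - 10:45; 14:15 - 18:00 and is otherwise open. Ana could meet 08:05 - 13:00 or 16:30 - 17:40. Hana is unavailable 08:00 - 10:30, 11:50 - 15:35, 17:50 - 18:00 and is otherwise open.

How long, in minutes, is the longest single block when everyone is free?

65

Ximena free: 08:00-09:00, 09:25-10:35, 10:45-14:15 (invert busy blocks within the working day).
Ana free: 08:05-13:00, 16:30-17:40.
Hana free: 10:30-11:50, 15:35-17:50 (invert busy blocks within the working day).
Ximena ∩ Ana: 08:05-09:00, 09:25-10:35, 10:45-13:00.
Ximena ∩ Ana ∩ Hana: 10:30-10:35, 10:45-11:50.
So the common availability across everyone is 10:30-10:35, 10:45-11:50.
The longest is 10:45-11:50 at 65 minutes.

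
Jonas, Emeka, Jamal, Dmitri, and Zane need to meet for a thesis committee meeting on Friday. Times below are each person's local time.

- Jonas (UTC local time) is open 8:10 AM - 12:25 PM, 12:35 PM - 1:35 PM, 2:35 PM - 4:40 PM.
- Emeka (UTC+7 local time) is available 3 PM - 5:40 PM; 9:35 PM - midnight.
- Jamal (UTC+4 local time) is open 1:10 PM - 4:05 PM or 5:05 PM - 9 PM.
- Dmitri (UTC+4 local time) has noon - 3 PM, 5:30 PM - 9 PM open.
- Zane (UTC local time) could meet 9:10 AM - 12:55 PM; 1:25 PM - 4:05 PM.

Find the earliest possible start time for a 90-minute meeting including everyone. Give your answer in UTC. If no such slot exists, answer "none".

09:10

Jonas in UTC: 08:10-12:25, 12:35-13:35, 14:35-16:40.
Emeka in UTC: 08:00-10:40, 14:35-17:00 (subtract 7h to convert from UTC+7).
Jamal in UTC: 09:10-12:05, 13:05-17:00 (subtract 4h to convert from UTC+4).
Dmitri in UTC: 08:00-11:00, 13:30-17:00 (subtract 4h to convert from UTC+4).
Zane in UTC: 09:10-12:55, 13:25-16:05.
Jonas ∩ Emeka: 08:10-10:40, 14:35-16:40.
Jonas ∩ Emeka ∩ Jamal: 09:10-10:40, 14:35-16:40.
Jonas ∩ Emeka ∩ Jamal ∩ Dmitri: 09:10-10:40, 14:35-16:40.
Jonas ∩ Emeka ∩ Jamal ∩ Dmitri ∩ Zane: 09:10-10:40, 14:35-16:05.
The first common window of at least 90 minutes is 09:10-10:40, so the earliest start is 09:10.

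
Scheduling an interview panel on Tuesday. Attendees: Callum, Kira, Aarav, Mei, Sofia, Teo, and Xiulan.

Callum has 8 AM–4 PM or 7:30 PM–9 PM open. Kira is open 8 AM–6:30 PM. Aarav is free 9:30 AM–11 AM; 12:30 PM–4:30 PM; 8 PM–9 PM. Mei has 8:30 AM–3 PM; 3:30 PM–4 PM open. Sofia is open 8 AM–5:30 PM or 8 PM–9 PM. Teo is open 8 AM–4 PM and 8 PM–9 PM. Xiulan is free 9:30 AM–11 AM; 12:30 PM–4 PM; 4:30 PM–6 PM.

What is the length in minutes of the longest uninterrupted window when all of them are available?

150

Callum ∩ Kira: 08:00-16:00.
Callum ∩ Kira ∩ Aarav: 09:30-11:00, 12:30-16:00.
Callum ∩ Kira ∩ Aarav ∩ Mei: 09:30-11:00, 12:30-15:00, 15:30-16:00.
Callum ∩ Kira ∩ Aarav ∩ Mei ∩ Sofia: 09:30-11:00, 12:30-15:00, 15:30-16:00.
Callum ∩ Kira ∩ Aarav ∩ Mei ∩ Sofia ∩ Teo: 09:30-11:00, 12:30-15:00, 15:30-16:00.
Callum ∩ Kira ∩ Aarav ∩ Mei ∩ Sofia ∩ Teo ∩ Xiulan: 09:30-11:00, 12:30-15:00, 15:30-16:00.
The longest is 12:30-15:00 at 150 minutes.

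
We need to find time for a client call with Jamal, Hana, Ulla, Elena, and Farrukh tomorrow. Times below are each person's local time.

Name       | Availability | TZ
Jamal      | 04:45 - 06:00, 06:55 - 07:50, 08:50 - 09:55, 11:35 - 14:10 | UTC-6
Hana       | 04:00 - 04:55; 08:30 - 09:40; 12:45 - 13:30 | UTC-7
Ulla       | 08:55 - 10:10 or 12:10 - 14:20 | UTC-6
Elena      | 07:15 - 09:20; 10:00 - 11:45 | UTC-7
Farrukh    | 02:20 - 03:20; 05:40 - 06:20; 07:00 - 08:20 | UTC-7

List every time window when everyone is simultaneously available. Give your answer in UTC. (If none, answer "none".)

Jamal in UTC: 10:45-12:00, 12:55-13:50, 14:50-15:55, 17:35-20:10 (add 6h to convert from UTC-6).
Hana in UTC: 11:00-11:55, 15:30-16:40, 19:45-20:30 (add 7h to convert from UTC-7).
Ulla in UTC: 14:55-16:10, 18:10-20:20 (add 6h to convert from UTC-6).
Elena in UTC: 14:15-16:20, 17:00-18:45 (add 7h to convert from UTC-7).
Farrukh in UTC: 09:20-10:20, 12:40-13:20, 14:00-15:20 (add 7h to convert from UTC-7).
Jamal ∩ Hana: 11:00-11:55, 15:30-15:55, 19:45-20:10.
Jamal ∩ Hana ∩ Ulla: 15:30-15:55, 19:45-20:10.
Jamal ∩ Hana ∩ Ulla ∩ Elena: 15:30-15:55.
Jamal ∩ Hana ∩ Ulla ∩ Elena ∩ Farrukh: ∅.
There is no time when everyone is free.

none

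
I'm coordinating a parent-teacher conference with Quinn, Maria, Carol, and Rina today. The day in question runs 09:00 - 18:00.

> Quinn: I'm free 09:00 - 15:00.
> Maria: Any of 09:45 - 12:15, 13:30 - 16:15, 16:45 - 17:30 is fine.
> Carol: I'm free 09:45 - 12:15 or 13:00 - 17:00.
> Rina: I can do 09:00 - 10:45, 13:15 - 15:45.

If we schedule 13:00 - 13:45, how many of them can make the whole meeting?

2

Quinn and Carol can make the full 13:00-13:45 slot — that's 2.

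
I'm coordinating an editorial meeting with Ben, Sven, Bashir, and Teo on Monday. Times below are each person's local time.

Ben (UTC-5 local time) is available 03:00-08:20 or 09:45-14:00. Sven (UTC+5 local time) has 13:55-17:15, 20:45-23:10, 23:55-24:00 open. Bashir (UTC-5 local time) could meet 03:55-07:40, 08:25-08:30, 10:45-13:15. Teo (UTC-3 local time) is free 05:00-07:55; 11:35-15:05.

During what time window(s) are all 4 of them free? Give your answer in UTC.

Ben in UTC: 08:00-13:20, 14:45-19:00 (add 5h to convert from UTC-5).
Sven in UTC: 08:55-12:15, 15:45-18:10, 18:55-19:00 (subtract 5h to convert from UTC+5).
Bashir in UTC: 08:55-12:40, 13:25-13:30, 15:45-18:15 (add 5h to convert from UTC-5).
Teo in UTC: 08:00-10:55, 14:35-18:05 (add 3h to convert from UTC-3).
Ben ∩ Sven: 08:55-12:15, 15:45-18:10, 18:55-19:00.
Ben ∩ Sven ∩ Bashir: 08:55-12:15, 15:45-18:10.
Ben ∩ Sven ∩ Bashir ∩ Teo: 08:55-10:55, 15:45-18:05.

08:55-10:55, 15:45-18:05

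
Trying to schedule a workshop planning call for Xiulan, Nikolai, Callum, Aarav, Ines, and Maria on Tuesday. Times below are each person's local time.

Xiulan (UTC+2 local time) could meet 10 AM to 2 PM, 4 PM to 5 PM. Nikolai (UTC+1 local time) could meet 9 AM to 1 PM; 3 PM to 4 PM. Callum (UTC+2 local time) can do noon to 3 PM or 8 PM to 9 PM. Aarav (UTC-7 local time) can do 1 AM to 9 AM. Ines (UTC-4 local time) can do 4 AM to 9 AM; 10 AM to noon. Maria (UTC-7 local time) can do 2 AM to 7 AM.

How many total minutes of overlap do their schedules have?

120

Xiulan in UTC: 08:00-12:00, 14:00-15:00 (subtract 2h to convert from UTC+2).
Nikolai in UTC: 08:00-12:00, 14:00-15:00 (subtract 1h to convert from UTC+1).
Callum in UTC: 10:00-13:00, 18:00-19:00 (subtract 2h to convert from UTC+2).
Aarav in UTC: 08:00-16:00 (add 7h to convert from UTC-7).
Ines in UTC: 08:00-13:00, 14:00-16:00 (add 4h to convert from UTC-4).
Maria in UTC: 09:00-14:00 (add 7h to convert from UTC-7).
Xiulan ∩ Nikolai: 08:00-12:00, 14:00-15:00.
Xiulan ∩ Nikolai ∩ Callum: 10:00-12:00.
Xiulan ∩ Nikolai ∩ Callum ∩ Aarav: 10:00-12:00.
Xiulan ∩ Nikolai ∩ Callum ∩ Aarav ∩ Ines: 10:00-12:00.
Xiulan ∩ Nikolai ∩ Callum ∩ Aarav ∩ Ines ∩ Maria: 10:00-12:00.
That's a single block of 120 minutes.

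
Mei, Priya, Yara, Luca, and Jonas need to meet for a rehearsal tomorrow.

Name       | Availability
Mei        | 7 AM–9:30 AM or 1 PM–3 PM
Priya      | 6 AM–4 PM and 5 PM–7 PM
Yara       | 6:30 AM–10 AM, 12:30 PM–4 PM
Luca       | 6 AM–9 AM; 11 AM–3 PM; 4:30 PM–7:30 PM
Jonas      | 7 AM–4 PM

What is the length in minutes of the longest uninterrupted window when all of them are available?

Mei ∩ Priya: 07:00-09:30, 13:00-15:00.
Mei ∩ Priya ∩ Yara: 07:00-09:30, 13:00-15:00.
Mei ∩ Priya ∩ Yara ∩ Luca: 07:00-09:00, 13:00-15:00.
Mei ∩ Priya ∩ Yara ∩ Luca ∩ Jonas: 07:00-09:00, 13:00-15:00.
The longest is 07:00-09:00 at 120 minutes.

120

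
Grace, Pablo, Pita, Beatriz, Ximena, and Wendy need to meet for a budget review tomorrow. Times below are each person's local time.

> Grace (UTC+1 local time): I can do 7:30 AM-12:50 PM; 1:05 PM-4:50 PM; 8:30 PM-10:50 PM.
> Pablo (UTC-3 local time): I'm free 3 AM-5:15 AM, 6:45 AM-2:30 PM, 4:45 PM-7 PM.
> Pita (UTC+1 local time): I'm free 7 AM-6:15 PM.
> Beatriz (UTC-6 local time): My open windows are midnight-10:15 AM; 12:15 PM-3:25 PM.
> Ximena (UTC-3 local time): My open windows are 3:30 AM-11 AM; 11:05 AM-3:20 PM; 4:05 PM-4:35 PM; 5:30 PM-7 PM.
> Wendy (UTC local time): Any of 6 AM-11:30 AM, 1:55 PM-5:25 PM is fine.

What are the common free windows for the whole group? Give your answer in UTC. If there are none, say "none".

06:30-08:15, 09:45-11:30, 13:55-14:00, 14:05-15:50

Grace in UTC: 06:30-11:50, 12:05-15:50, 19:30-21:50 (subtract 1h to convert from UTC+1).
Pablo in UTC: 06:00-08:15, 09:45-17:30, 19:45-22:00 (add 3h to convert from UTC-3).
Pita in UTC: 06:00-17:15 (subtract 1h to convert from UTC+1).
Beatriz in UTC: 06:00-16:15, 18:15-21:25 (add 6h to convert from UTC-6).
Ximena in UTC: 06:30-14:00, 14:05-18:20, 19:05-19:35, 20:30-22:00 (add 3h to convert from UTC-3).
Wendy in UTC: 06:00-11:30, 13:55-17:25.
Grace ∩ Pablo: 06:30-08:15, 09:45-11:50, 12:05-15:50, 19:45-21:50.
Grace ∩ Pablo ∩ Pita: 06:30-08:15, 09:45-11:50, 12:05-15:50.
Grace ∩ Pablo ∩ Pita ∩ Beatriz: 06:30-08:15, 09:45-11:50, 12:05-15:50.
Grace ∩ Pablo ∩ Pita ∩ Beatriz ∩ Ximena: 06:30-08:15, 09:45-11:50, 12:05-14:00, 14:05-15:50.
Grace ∩ Pablo ∩ Pita ∩ Beatriz ∩ Ximena ∩ Wendy: 06:30-08:15, 09:45-11:30, 13:55-14:00, 14:05-15:50.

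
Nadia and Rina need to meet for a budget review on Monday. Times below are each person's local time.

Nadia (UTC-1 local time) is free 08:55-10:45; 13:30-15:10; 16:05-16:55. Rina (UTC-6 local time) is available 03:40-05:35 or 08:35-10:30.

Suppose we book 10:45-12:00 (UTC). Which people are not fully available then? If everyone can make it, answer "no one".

Nadia in UTC: 09:55-11:45, 14:30-16:10, 17:05-17:55 (add 1h to convert from UTC-1).
Rina in UTC: 09:40-11:35, 14:35-16:30 (add 6h to convert from UTC-6).
Nadia: not fully free for 10:45-12:00. Rina: not fully free for 10:45-12:00.

Nadia, Rina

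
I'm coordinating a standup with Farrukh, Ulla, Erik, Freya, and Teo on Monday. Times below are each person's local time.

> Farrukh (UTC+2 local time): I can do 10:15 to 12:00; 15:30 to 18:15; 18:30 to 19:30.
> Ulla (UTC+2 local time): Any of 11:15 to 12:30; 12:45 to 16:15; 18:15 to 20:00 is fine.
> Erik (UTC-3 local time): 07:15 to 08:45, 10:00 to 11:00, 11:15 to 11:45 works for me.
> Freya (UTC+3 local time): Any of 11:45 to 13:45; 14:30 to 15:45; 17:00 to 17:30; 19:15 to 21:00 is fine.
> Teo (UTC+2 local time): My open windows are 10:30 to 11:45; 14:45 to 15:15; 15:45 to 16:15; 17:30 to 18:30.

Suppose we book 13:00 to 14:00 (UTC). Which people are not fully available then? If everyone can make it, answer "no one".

Farrukh, Freya, Teo

Farrukh in UTC: 08:15-10:00, 13:30-16:15, 16:30-17:30 (subtract 2h to convert from UTC+2).
Ulla in UTC: 09:15-10:30, 10:45-14:15, 16:15-18:00 (subtract 2h to convert from UTC+2).
Erik in UTC: 10:15-11:45, 13:00-14:00, 14:15-14:45 (add 3h to convert from UTC-3).
Freya in UTC: 08:45-10:45, 11:30-12:45, 14:00-14:30, 16:15-18:00 (subtract 3h to convert from UTC+3).
Teo in UTC: 08:30-09:45, 12:45-13:15, 13:45-14:15, 15:30-16:30 (subtract 2h to convert from UTC+2).
Farrukh: not fully free for 13:00-14:00. Ulla: free for 13:00-14:00. Erik: free for 13:00-14:00. Freya: not fully free for 13:00-14:00. Teo: not fully free for 13:00-14:00.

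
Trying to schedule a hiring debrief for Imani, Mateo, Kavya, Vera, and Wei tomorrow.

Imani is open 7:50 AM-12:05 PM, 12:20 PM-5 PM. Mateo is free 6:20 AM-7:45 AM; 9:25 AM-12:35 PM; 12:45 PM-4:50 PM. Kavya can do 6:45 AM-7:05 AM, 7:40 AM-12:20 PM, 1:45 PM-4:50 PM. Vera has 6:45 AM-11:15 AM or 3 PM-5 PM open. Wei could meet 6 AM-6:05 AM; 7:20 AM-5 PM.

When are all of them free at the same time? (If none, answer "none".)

09:25-11:15, 15:00-16:50

Imani ∩ Mateo: 09:25-12:05, 12:20-12:35, 12:45-16:50.
Imani ∩ Mateo ∩ Kavya: 09:25-12:05, 13:45-16:50.
Imani ∩ Mateo ∩ Kavya ∩ Vera: 09:25-11:15, 15:00-16:50.
Imani ∩ Mateo ∩ Kavya ∩ Vera ∩ Wei: 09:25-11:15, 15:00-16:50.
So the common availability across everyone is 09:25-11:15, 15:00-16:50.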